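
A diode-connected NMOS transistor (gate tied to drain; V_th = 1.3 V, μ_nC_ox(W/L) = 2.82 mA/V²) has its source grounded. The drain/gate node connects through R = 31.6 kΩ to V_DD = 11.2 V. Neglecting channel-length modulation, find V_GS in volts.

With gate tied to drain, V_GS = V_DS ≥ V_GS − V_th, so the device is in saturation.
KCL at the drain: ½ k_n (V_GS − V_th)² = (V_DD − V_GS)/R.
Let x = V_GS − 1.3. Then 44.6 x² + x − 9.9 = 0, giving x = 0.46 V (positive root), so V_GS = 1.76 V.
I_D = (V_DD − V_GS)/R = (11.2 − 1.76) / 31.6 = 0.299 mA.

V_GS = 1.76 V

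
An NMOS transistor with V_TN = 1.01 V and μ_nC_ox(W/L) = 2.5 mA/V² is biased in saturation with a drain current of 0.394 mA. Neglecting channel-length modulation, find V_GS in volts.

In saturation I_D = ½ k_n (V_GS − V_TN)², so V_GS − V_TN = √(2 I_D / k_n) = √(2 × 0.394 / 2.5) = 0.561 V.
V_GS = 1.01 + 0.561 = 1.57 V.

V_GS = 1.57 V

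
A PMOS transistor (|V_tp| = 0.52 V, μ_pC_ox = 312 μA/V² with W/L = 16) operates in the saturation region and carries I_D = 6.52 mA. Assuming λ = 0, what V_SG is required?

k_p = μ_pC_ox · (W/L) = 4.992 mA/V².
In saturation I_D = ½ k_p (V_SG − |V_tp|)², so V_SG − |V_tp| = √(2 I_D / k_p) = √(2 × 6.52 / 4.992) = 1.62 V.
V_SG = 0.52 + 1.62 = 2.14 V.

V_SG = 2.14 V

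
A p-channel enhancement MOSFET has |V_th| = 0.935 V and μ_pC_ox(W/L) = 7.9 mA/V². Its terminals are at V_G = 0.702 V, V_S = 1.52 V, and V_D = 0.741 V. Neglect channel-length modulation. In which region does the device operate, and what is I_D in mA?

V_SG = V_S − V_G = 1.52 − 0.702 = 0.818 V; V_SD = V_S − V_D = 1.52 − 0.741 = 0.779 V.
V_SG = 0.818 V < |V_th| = 0.935 V, so the transistor is in cutoff.

Cutoff; I_D = 0 mA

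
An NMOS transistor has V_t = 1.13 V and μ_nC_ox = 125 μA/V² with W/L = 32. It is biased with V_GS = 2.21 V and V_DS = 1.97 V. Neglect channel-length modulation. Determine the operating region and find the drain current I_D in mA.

Saturation; I_D = 2.33 mA

k_n = μ_nC_ox · (W/L) = 4 mA/V².
V_ov = V_GS − V_t = 2.21 − 1.13 = 1.08 V.
Since V_DS = 1.97 V ≥ V_ov = 1.08 V, the device is in saturation.
I_D = ½ k_n V_ov² = 0.5 × 4 × 1.08² = 2.33 mA.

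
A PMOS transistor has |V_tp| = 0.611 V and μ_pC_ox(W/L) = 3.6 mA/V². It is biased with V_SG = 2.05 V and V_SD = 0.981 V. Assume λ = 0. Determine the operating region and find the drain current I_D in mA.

V_ov = V_SG − |V_tp| = 2.05 − 0.611 = 1.44 V.
Since V_SD = 0.981 V < V_ov = 1.44 V, the device is in the triode region.
I_D = k_p [V_ov · V_SD − ½ V_SD²] = 3.6 × [1.44 × 0.981 − 0.5 × 0.981²] = 3.35 mA.

Triode; I_D = 3.35 mA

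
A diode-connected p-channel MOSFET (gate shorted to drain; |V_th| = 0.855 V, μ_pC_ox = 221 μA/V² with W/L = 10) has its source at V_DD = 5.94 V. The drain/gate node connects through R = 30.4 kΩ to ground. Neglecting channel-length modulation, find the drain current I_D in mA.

I_D = 0.155 mA

With gate tied to drain, V_SG = V_SD ≥ V_SG − |V_th|, so the device is in saturation.
k_p = μ_pC_ox · (W/L) = 2.21 mA/V².
KCL at the drain: ½ k_p (V_SG − |V_th|)² = (V_DD − V_SG)/R.
Let x = V_SG − 0.855. Then 33.6 x² + x − 5.085 = 0, giving x = 0.374 V (positive root), so V_SG = 1.23 V.
I_D = (V_DD − V_SG)/R = (5.94 − 1.23) / 30.4 = 0.155 mA.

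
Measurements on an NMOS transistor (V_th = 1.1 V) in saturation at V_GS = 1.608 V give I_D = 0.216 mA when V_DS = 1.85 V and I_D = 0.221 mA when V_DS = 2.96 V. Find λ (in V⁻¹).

With V_GS fixed, I_D ∝ (1 + λ V_DS) in saturation, so I_D2/I_D1 = (1 + λ V_DS2)/(1 + λ V_DS1).
0.221/0.216 = 1.023 = (1 + 2.96 λ)/(1 + 1.85 λ).
Solving: λ (I_D1 V_DS2 − I_D2 V_DS1) = I_D2 − I_D1, so λ = (0.221 − 0.216) / (0.216 × 2.96 − 0.221 × 1.85) = 0.005 / 0.231 = 0.0217 V⁻¹.

λ = 0.0217 V⁻¹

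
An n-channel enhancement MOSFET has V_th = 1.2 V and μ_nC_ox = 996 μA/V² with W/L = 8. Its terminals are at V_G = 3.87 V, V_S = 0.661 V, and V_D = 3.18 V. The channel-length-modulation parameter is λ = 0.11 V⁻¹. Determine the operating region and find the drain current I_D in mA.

Saturation; I_D = 20.5 mA

V_GS = V_G − V_S = 3.87 − 0.661 = 3.21 V; V_DS = V_D − V_S = 3.18 − 0.661 = 2.52 V.
k_n = μ_nC_ox · (W/L) = 7.968 mA/V².
V_ov = V_GS − V_th = 3.21 − 1.2 = 2.01 V.
Since V_DS = 2.52 V ≥ V_ov = 2.01 V, the device is in saturation.
I_D = ½ k_n V_ov² (1 + λ V_DS) = 0.5 × 7.968 × 2.01² × (1 + 0.11 × 2.52) = 20.5 mA.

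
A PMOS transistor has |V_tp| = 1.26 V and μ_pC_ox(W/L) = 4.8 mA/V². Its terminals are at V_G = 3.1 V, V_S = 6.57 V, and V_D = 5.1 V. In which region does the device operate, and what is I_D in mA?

Triode; I_D = 10.4 mA

V_SG = V_S − V_G = 6.57 − 3.1 = 3.47 V; V_SD = V_S − V_D = 6.57 − 5.1 = 1.47 V.
V_ov = V_SG − |V_tp| = 3.47 − 1.26 = 2.21 V.
Since V_SD = 1.47 V < V_ov = 2.21 V, the device is in the triode region.
I_D = k_p [V_ov · V_SD − ½ V_SD²] = 4.8 × [2.21 × 1.47 − 0.5 × 1.47²] = 10.4 mA.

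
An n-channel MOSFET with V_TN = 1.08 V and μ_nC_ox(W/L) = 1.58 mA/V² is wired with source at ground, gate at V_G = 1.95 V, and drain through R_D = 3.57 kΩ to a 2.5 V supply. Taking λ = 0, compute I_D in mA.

V_GS = V_G = 1.95 V, so V_ov = 1.95 − 1.08 = 0.87 V.
Assume saturation: I_D = ½ k_n V_ov² = 0.5 × 1.58 × 0.87² = 0.598 mA, giving V_DS = V_DD − I_D R_D = 2.5 − 0.598 × 3.57 = 0.365 V.
But 0.365 V < V_ov = 0.87 V, so the device is actually in triode.
In triode I_D = k_n[V_ov V_DS − ½ V_DS²] and I_D = (V_DD − V_DS)/R_D. Equating: 2.82 V_DS² − 5.907 V_DS + 2.5 = 0, giving V_DS = 0.589 V (the root below V_ov).
I_D = (2.5 − 0.589) / 3.57 = 0.535 mA.

I_D = 0.535 mA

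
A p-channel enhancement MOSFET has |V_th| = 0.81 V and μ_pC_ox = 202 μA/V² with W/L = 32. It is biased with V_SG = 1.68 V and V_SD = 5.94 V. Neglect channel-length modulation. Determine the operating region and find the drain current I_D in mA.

Saturation; I_D = 2.45 mA

k_p = μ_pC_ox · (W/L) = 6.464 mA/V².
V_ov = V_SG − |V_th| = 1.68 − 0.81 = 0.87 V.
Since V_SD = 5.94 V ≥ V_ov = 0.87 V, the device is in saturation.
I_D = ½ k_p V_ov² = 0.5 × 6.464 × 0.87² = 2.45 mA.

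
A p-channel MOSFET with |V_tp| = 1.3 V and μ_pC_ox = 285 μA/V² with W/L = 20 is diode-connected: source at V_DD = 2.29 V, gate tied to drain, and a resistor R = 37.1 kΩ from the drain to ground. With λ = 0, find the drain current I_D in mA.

I_D = 0.0242 mA

With gate tied to drain, V_SG = V_SD ≥ V_SG − |V_tp|, so the device is in saturation.
k_p = μ_pC_ox · (W/L) = 5.7 mA/V².
KCL at the drain: ½ k_p (V_SG − |V_tp|)² = (V_DD − V_SG)/R.
Let x = V_SG − 1.3. Then 106 x² + x − 0.99 = 0, giving x = 0.0921 V (positive root), so V_SG = 1.39 V.
I_D = (V_DD − V_SG)/R = (2.29 − 1.39) / 37.1 = 0.0242 mA.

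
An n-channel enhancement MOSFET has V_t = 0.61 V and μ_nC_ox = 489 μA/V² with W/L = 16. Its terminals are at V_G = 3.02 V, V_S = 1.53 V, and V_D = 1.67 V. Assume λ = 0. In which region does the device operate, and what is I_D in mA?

V_GS = V_G − V_S = 3.02 − 1.53 = 1.49 V; V_DS = V_D − V_S = 1.67 − 1.53 = 0.14 V.
k_n = μ_nC_ox · (W/L) = 7.824 mA/V².
V_ov = V_GS − V_t = 1.49 − 0.61 = 0.88 V.
Since V_DS = 0.14 V < V_ov = 0.88 V, the device is in the triode region.
I_D = k_n [V_ov · V_DS − ½ V_DS²] = 7.824 × [0.88 × 0.14 − 0.5 × 0.14²] = 0.887 mA.

Triode; I_D = 0.887 mA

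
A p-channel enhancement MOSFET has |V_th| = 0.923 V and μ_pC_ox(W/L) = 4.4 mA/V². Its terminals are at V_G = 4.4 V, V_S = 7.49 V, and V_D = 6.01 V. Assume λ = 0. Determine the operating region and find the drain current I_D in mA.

V_SG = V_S − V_G = 7.49 − 4.4 = 3.09 V; V_SD = V_S − V_D = 7.49 − 6.01 = 1.48 V.
V_ov = V_SG − |V_th| = 3.09 − 0.923 = 2.17 V.
Since V_SD = 1.48 V < V_ov = 2.17 V, the device is in the triode region.
I_D = k_p [V_ov · V_SD − ½ V_SD²] = 4.4 × [2.17 × 1.48 − 0.5 × 1.48²] = 9.29 mA.

Triode; I_D = 9.29 mA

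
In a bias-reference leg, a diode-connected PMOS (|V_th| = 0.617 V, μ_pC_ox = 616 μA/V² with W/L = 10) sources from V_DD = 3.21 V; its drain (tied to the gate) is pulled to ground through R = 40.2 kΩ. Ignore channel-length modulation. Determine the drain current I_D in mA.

With gate tied to drain, V_SG = V_SD ≥ V_SG − |V_th|, so the device is in saturation.
k_p = μ_pC_ox · (W/L) = 6.16 mA/V².
KCL at the drain: ½ k_p (V_SG − |V_th|)² = (V_DD − V_SG)/R.
Let x = V_SG − 0.617. Then 124 x² + x − 2.593 = 0, giving x = 0.141 V (positive root), so V_SG = 0.758 V.
I_D = (V_DD − V_SG)/R = (3.21 − 0.758) / 40.2 = 0.061 mA.

I_D = 0.0610 mA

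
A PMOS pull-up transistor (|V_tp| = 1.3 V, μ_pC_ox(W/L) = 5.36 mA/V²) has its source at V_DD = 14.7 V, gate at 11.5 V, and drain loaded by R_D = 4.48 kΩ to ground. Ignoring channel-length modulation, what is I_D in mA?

I_D = 3.20 mA

V_SG = V_DD − V_G = 14.7 − 11.5 = 3.2 V, so V_ov = 3.2 − 1.3 = 1.9 V.
Assume saturation: I_D = ½ k_p V_ov² = 0.5 × 5.36 × 1.9² = 9.67 mA, giving V_SD = V_DD − I_D R_D = 14.7 − 9.67 × 4.48 = -28.6 V.
But -28.6 V < V_ov = 1.9 V, so the device is actually in triode.
In triode I_D = k_p[V_ov V_SD − ½ V_SD²] and I_D = (V_DD − V_SD)/R_D. Equating: 12 V_SD² − 46.62 V_SD + 14.7 = 0, giving V_SD = 0.346 V (the root below V_ov).
I_D = (14.7 − 0.346) / 4.48 = 3.2 mA.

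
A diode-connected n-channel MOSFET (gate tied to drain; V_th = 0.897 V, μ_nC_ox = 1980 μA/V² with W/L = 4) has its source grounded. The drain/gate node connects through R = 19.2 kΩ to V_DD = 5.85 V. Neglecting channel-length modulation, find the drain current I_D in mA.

With gate tied to drain, V_GS = V_DS ≥ V_GS − V_th, so the device is in saturation.
k_n = μ_nC_ox · (W/L) = 7.92 mA/V².
KCL at the drain: ½ k_n (V_GS − V_th)² = (V_DD − V_GS)/R.
Let x = V_GS − 0.897. Then 76 x² + x − 4.953 = 0, giving x = 0.249 V (positive root), so V_GS = 1.15 V.
I_D = (V_DD − V_GS)/R = (5.85 − 1.15) / 19.2 = 0.245 mA.

I_D = 0.245 mA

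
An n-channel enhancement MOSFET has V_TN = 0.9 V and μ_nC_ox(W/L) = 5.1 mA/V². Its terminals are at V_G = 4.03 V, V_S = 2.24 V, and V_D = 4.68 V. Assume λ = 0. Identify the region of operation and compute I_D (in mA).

Saturation; I_D = 2.02 mA

V_GS = V_G − V_S = 4.03 − 2.24 = 1.79 V; V_DS = V_D − V_S = 4.68 − 2.24 = 2.44 V.
V_ov = V_GS − V_TN = 1.79 − 0.9 = 0.89 V.
Since V_DS = 2.44 V ≥ V_ov = 0.89 V, the device is in saturation.
I_D = ½ k_n V_ov² = 0.5 × 5.1 × 0.89² = 2.02 mA.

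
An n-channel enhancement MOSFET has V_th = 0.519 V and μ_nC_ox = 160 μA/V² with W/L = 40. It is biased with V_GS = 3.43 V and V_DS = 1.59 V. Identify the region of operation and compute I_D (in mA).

Triode; I_D = 21.5 mA

k_n = μ_nC_ox · (W/L) = 6.4 mA/V².
V_ov = V_GS − V_th = 3.43 − 0.519 = 2.91 V.
Since V_DS = 1.59 V < V_ov = 2.91 V, the device is in the triode region.
I_D = k_n [V_ov · V_DS − ½ V_DS²] = 6.4 × [2.91 × 1.59 − 0.5 × 1.59²] = 21.5 mA.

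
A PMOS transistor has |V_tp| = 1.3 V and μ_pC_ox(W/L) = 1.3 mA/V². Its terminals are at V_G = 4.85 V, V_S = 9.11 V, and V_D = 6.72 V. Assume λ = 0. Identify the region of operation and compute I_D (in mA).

Triode; I_D = 5.48 mA

V_SG = V_S − V_G = 9.11 − 4.85 = 4.26 V; V_SD = V_S − V_D = 9.11 − 6.72 = 2.39 V.
V_ov = V_SG − |V_tp| = 4.26 − 1.3 = 2.96 V.
Since V_SD = 2.39 V < V_ov = 2.96 V, the device is in the triode region.
I_D = k_p [V_ov · V_SD − ½ V_SD²] = 1.3 × [2.96 × 2.39 − 0.5 × 2.39²] = 5.48 mA.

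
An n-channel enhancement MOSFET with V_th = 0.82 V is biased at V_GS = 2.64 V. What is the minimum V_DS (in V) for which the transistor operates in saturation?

V_DS,sat = 1.82 V

The boundary between triode and saturation is V_DS = V_GS − V_th = V_ov.
V_ov = 2.64 − 0.82 = 1.82 V.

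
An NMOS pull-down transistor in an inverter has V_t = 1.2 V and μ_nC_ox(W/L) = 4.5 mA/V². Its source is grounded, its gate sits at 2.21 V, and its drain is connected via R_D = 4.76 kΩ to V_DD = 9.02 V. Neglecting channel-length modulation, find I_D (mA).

V_GS = V_G = 2.21 V, so V_ov = 2.21 − 1.2 = 1.01 V.
Assume saturation: I_D = ½ k_n V_ov² = 0.5 × 4.5 × 1.01² = 2.3 mA, giving V_DS = V_DD − I_D R_D = 9.02 − 2.3 × 4.76 = -1.91 V.
But -1.91 V < V_ov = 1.01 V, so the device is actually in triode.
In triode I_D = k_n[V_ov V_DS − ½ V_DS²] and I_D = (V_DD − V_DS)/R_D. Equating: 10.7 V_DS² − 22.63 V_DS + 9.02 = 0, giving V_DS = 0.533 V (the root below V_ov).
I_D = (9.02 − 0.533) / 4.76 = 1.78 mA.

I_D = 1.78 mA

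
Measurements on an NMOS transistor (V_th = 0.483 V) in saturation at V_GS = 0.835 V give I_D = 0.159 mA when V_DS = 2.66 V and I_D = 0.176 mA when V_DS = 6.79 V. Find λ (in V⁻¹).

With V_GS fixed, I_D ∝ (1 + λ V_DS) in saturation, so I_D2/I_D1 = (1 + λ V_DS2)/(1 + λ V_DS1).
0.176/0.159 = 1.107 = (1 + 6.79 λ)/(1 + 2.66 λ).
Solving: λ (I_D1 V_DS2 − I_D2 V_DS1) = I_D2 − I_D1, so λ = (0.176 − 0.159) / (0.159 × 6.79 − 0.176 × 2.66) = 0.017 / 0.611 = 0.0278 V⁻¹.

λ = 0.0278 V⁻¹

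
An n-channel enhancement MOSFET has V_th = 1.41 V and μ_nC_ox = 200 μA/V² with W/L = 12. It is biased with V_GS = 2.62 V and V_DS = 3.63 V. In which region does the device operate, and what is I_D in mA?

k_n = μ_nC_ox · (W/L) = 2.4 mA/V².
V_ov = V_GS − V_th = 2.62 − 1.41 = 1.21 V.
Since V_DS = 3.63 V ≥ V_ov = 1.21 V, the device is in saturation.
I_D = ½ k_n V_ov² = 0.5 × 2.4 × 1.21² = 1.76 mA.

Saturation; I_D = 1.76 mA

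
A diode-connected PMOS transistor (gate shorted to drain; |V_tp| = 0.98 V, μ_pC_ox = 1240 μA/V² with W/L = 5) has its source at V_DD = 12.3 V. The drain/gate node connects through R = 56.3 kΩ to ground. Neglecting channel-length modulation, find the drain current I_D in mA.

I_D = 0.197 mA

With gate tied to drain, V_SG = V_SD ≥ V_SG − |V_tp|, so the device is in saturation.
k_p = μ_pC_ox · (W/L) = 6.2 mA/V².
KCL at the drain: ½ k_p (V_SG − |V_tp|)² = (V_DD − V_SG)/R.
Let x = V_SG − 0.98. Then 175 x² + x − 11.32 = 0, giving x = 0.252 V (positive root), so V_SG = 1.23 V.
I_D = (V_DD − V_SG)/R = (12.3 − 1.23) / 56.3 = 0.197 mA.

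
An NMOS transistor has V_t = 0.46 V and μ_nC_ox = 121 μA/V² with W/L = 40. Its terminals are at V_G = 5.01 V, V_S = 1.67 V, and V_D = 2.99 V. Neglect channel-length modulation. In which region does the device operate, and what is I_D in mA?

Triode; I_D = 14.2 mA

V_GS = V_G − V_S = 5.01 − 1.67 = 3.34 V; V_DS = V_D − V_S = 2.99 − 1.67 = 1.32 V.
k_n = μ_nC_ox · (W/L) = 4.84 mA/V².
V_ov = V_GS − V_t = 3.34 − 0.46 = 2.88 V.
Since V_DS = 1.32 V < V_ov = 2.88 V, the device is in the triode region.
I_D = k_n [V_ov · V_DS − ½ V_DS²] = 4.84 × [2.88 × 1.32 − 0.5 × 1.32²] = 14.2 mA.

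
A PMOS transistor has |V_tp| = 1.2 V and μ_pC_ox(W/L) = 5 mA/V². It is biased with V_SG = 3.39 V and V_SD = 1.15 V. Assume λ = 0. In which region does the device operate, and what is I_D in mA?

V_ov = V_SG − |V_tp| = 3.39 − 1.2 = 2.19 V.
Since V_SD = 1.15 V < V_ov = 2.19 V, the device is in the triode region.
I_D = k_p [V_ov · V_SD − ½ V_SD²] = 5 × [2.19 × 1.15 − 0.5 × 1.15²] = 9.29 mA.

Triode; I_D = 9.29 mA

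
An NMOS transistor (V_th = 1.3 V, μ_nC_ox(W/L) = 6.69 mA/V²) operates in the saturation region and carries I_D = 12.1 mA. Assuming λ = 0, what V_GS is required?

In saturation I_D = ½ k_n (V_GS − V_th)², so V_GS − V_th = √(2 I_D / k_n) = √(2 × 12.1 / 6.69) = 1.9 V.
V_GS = 1.3 + 1.9 = 3.2 V.

V_GS = 3.20 V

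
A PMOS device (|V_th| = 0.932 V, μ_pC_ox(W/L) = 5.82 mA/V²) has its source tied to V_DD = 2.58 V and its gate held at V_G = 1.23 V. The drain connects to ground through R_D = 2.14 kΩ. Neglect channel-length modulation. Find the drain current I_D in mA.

I_D = 0.508 mA

V_SG = V_DD − V_G = 2.58 − 1.23 = 1.35 V, so V_ov = 1.35 − 0.932 = 0.418 V.
Assume saturation: I_D = ½ k_p V_ov² = 0.5 × 5.82 × 0.418² = 0.508 mA, giving V_SD = V_DD − I_D R_D = 2.58 − 0.508 × 2.14 = 1.49 V.
V_SD = 1.49 V ≥ V_ov = 0.418 V, confirming saturation.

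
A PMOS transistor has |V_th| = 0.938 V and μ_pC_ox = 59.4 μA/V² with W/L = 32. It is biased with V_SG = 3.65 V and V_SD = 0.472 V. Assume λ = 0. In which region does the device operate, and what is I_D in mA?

k_p = μ_pC_ox · (W/L) = 1.901 mA/V².
V_ov = V_SG − |V_th| = 3.65 − 0.938 = 2.71 V.
Since V_SD = 0.472 V < V_ov = 2.71 V, the device is in the triode region.
I_D = k_p [V_ov · V_SD − ½ V_SD²] = 1.901 × [2.71 × 0.472 − 0.5 × 0.472²] = 2.22 mA.

Triode; I_D = 2.22 mA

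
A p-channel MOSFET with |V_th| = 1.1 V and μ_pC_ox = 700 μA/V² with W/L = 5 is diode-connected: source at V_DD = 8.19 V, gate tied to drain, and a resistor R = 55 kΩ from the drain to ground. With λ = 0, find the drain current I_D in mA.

With gate tied to drain, V_SG = V_SD ≥ V_SG − |V_th|, so the device is in saturation.
k_p = μ_pC_ox · (W/L) = 3.5 mA/V².
KCL at the drain: ½ k_p (V_SG − |V_th|)² = (V_DD − V_SG)/R.
Let x = V_SG − 1.1. Then 96.2 x² + x − 7.09 = 0, giving x = 0.266 V (positive root), so V_SG = 1.37 V.
I_D = (V_DD − V_SG)/R = (8.19 − 1.37) / 55 = 0.124 mA.

I_D = 0.124 mA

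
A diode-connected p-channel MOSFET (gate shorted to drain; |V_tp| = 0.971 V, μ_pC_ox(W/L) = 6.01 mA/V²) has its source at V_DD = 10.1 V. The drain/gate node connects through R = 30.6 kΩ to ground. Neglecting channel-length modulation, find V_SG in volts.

With gate tied to drain, V_SG = V_SD ≥ V_SG − |V_tp|, so the device is in saturation.
KCL at the drain: ½ k_p (V_SG − |V_tp|)² = (V_DD − V_SG)/R.
Let x = V_SG − 0.971. Then 92 x² + x − 9.129 = 0, giving x = 0.31 V (positive root), so V_SG = 1.28 V.
I_D = (V_DD − V_SG)/R = (10.1 − 1.28) / 30.6 = 0.288 mA.

V_SG = 1.28 V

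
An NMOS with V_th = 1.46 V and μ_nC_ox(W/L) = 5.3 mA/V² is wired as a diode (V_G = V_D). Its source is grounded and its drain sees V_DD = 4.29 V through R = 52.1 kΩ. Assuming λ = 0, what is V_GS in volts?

With gate tied to drain, V_GS = V_DS ≥ V_GS − V_th, so the device is in saturation.
KCL at the drain: ½ k_n (V_GS − V_th)² = (V_DD − V_GS)/R.
Let x = V_GS − 1.46. Then 138 x² + x − 2.83 = 0, giving x = 0.14 V (positive root), so V_GS = 1.6 V.
I_D = (V_DD − V_GS)/R = (4.29 − 1.6) / 52.1 = 0.0516 mA.

V_GS = 1.60 V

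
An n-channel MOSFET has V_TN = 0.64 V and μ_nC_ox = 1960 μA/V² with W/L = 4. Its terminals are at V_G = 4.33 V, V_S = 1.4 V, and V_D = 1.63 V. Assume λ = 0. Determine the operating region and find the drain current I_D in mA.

V_GS = V_G − V_S = 4.33 − 1.4 = 2.93 V; V_DS = V_D − V_S = 1.63 − 1.4 = 0.23 V.
k_n = μ_nC_ox · (W/L) = 7.84 mA/V².
V_ov = V_GS − V_TN = 2.93 − 0.64 = 2.29 V.
Since V_DS = 0.23 V < V_ov = 2.29 V, the device is in the triode region.
I_D = k_n [V_ov · V_DS − ½ V_DS²] = 7.84 × [2.29 × 0.23 − 0.5 × 0.23²] = 3.92 mA.

Triode; I_D = 3.92 mA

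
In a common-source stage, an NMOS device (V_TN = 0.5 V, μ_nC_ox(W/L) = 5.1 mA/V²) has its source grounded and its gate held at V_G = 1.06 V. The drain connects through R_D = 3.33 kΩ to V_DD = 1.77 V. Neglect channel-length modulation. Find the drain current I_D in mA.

I_D = 0.471 mA

V_GS = V_G = 1.06 V, so V_ov = 1.06 − 0.5 = 0.56 V.
Assume saturation: I_D = ½ k_n V_ov² = 0.5 × 5.1 × 0.56² = 0.8 mA, giving V_DS = V_DD − I_D R_D = 1.77 − 0.8 × 3.33 = -0.893 V.
But -0.893 V < V_ov = 0.56 V, so the device is actually in triode.
In triode I_D = k_n[V_ov V_DS − ½ V_DS²] and I_D = (V_DD − V_DS)/R_D. Equating: 8.49 V_DS² − 10.51 V_DS + 1.77 = 0, giving V_DS = 0.201 V (the root below V_ov).
I_D = (1.77 − 0.201) / 3.33 = 0.471 mA.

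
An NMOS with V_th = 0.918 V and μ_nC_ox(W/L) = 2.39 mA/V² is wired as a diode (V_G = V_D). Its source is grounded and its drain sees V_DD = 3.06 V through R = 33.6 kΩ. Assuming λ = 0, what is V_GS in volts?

With gate tied to drain, V_GS = V_DS ≥ V_GS − V_th, so the device is in saturation.
KCL at the drain: ½ k_n (V_GS − V_th)² = (V_DD − V_GS)/R.
Let x = V_GS − 0.918. Then 40.2 x² + x − 2.142 = 0, giving x = 0.219 V (positive root), so V_GS = 1.14 V.
I_D = (V_DD − V_GS)/R = (3.06 − 1.14) / 33.6 = 0.0572 mA.

V_GS = 1.14 V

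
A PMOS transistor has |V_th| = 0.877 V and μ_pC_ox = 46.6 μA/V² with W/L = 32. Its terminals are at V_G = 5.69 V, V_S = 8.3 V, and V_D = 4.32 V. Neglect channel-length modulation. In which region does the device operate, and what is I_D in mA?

Saturation; I_D = 2.24 mA

V_SG = V_S − V_G = 8.3 − 5.69 = 2.61 V; V_SD = V_S − V_D = 8.3 − 4.32 = 3.98 V.
k_p = μ_pC_ox · (W/L) = 1.491 mA/V².
V_ov = V_SG − |V_th| = 2.61 − 0.877 = 1.73 V.
Since V_SD = 3.98 V ≥ V_ov = 1.73 V, the device is in saturation.
I_D = ½ k_p V_ov² = 0.5 × 1.491 × 1.73² = 2.24 mA.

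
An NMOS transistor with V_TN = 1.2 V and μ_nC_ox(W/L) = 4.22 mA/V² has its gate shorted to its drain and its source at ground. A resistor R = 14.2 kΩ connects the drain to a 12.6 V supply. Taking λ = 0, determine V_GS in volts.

With gate tied to drain, V_GS = V_DS ≥ V_GS − V_TN, so the device is in saturation.
KCL at the drain: ½ k_n (V_GS − V_TN)² = (V_DD − V_GS)/R.
Let x = V_GS − 1.2. Then 30 x² + x − 11.4 = 0, giving x = 0.6 V (positive root), so V_GS = 1.8 V.
I_D = (V_DD − V_GS)/R = (12.6 − 1.8) / 14.2 = 0.761 mA.

V_GS = 1.80 V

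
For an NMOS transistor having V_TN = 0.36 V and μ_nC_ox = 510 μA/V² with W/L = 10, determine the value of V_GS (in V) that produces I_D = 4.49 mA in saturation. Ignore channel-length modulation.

k_n = μ_nC_ox · (W/L) = 5.1 mA/V².
In saturation I_D = ½ k_n (V_GS − V_TN)², so V_GS − V_TN = √(2 I_D / k_n) = √(2 × 4.49 / 5.1) = 1.33 V.
V_GS = 0.36 + 1.33 = 1.69 V.

V_GS = 1.69 V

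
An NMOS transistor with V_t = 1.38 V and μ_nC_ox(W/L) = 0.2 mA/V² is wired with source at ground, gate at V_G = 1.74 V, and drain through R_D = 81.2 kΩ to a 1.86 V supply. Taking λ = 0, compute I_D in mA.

V_GS = V_G = 1.74 V, so V_ov = 1.74 − 1.38 = 0.36 V.
Assume saturation: I_D = ½ k_n V_ov² = 0.5 × 0.2 × 0.36² = 0.013 mA, giving V_DS = V_DD − I_D R_D = 1.86 − 0.013 × 81.2 = 0.808 V.
V_DS = 0.808 V ≥ V_ov = 0.36 V, confirming saturation.

I_D = 0.0130 mA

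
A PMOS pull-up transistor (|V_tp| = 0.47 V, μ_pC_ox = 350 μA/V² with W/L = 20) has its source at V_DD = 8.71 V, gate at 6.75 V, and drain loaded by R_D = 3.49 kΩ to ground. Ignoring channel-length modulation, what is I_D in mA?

I_D = 2.42 mA

V_SG = V_DD − V_G = 8.71 − 6.75 = 1.96 V, so V_ov = 1.96 − 0.47 = 1.49 V.
k_p = μ_pC_ox · (W/L) = 7 mA/V².
Assume saturation: I_D = ½ k_p V_ov² = 0.5 × 7 × 1.49² = 7.77 mA, giving V_SD = V_DD − I_D R_D = 8.71 − 7.77 × 3.49 = -18.4 V.
But -18.4 V < V_ov = 1.49 V, so the device is actually in triode.
In triode I_D = k_p[V_ov V_SD − ½ V_SD²] and I_D = (V_DD − V_SD)/R_D. Equating: 12.2 V_SD² − 37.4 V_SD + 8.71 = 0, giving V_SD = 0.254 V (the root below V_ov).
I_D = (8.71 − 0.254) / 3.49 = 2.42 mA.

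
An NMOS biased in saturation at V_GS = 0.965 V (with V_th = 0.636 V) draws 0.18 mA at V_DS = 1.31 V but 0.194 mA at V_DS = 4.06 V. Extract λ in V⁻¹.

λ = 0.0294 V⁻¹

With V_GS fixed, I_D ∝ (1 + λ V_DS) in saturation, so I_D2/I_D1 = (1 + λ V_DS2)/(1 + λ V_DS1).
0.194/0.18 = 1.078 = (1 + 4.06 λ)/(1 + 1.31 λ).
Solving: λ (I_D1 V_DS2 − I_D2 V_DS1) = I_D2 − I_D1, so λ = (0.194 − 0.18) / (0.18 × 4.06 − 0.194 × 1.31) = 0.014 / 0.477 = 0.0294 V⁻¹.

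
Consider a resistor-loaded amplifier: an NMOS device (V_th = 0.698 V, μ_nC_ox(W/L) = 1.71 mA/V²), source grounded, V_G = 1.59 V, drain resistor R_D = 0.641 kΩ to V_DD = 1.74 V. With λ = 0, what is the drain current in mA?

I_D = 0.680 mA

V_GS = V_G = 1.59 V, so V_ov = 1.59 − 0.698 = 0.892 V.
Assume saturation: I_D = ½ k_n V_ov² = 0.5 × 1.71 × 0.892² = 0.68 mA, giving V_DS = V_DD − I_D R_D = 1.74 − 0.68 × 0.641 = 1.3 V.
V_DS = 1.3 V ≥ V_ov = 0.892 V, confirming saturation.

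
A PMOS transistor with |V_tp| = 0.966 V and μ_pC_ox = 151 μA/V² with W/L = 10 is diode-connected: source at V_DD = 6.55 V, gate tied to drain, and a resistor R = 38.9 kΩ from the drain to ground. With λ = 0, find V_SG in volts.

With gate tied to drain, V_SG = V_SD ≥ V_SG − |V_tp|, so the device is in saturation.
k_p = μ_pC_ox · (W/L) = 1.51 mA/V².
KCL at the drain: ½ k_p (V_SG − |V_tp|)² = (V_DD − V_SG)/R.
Let x = V_SG − 0.966. Then 29.4 x² + x − 5.584 = 0, giving x = 0.419 V (positive root), so V_SG = 1.39 V.
I_D = (V_DD − V_SG)/R = (6.55 − 1.39) / 38.9 = 0.133 mA.

V_SG = 1.39 V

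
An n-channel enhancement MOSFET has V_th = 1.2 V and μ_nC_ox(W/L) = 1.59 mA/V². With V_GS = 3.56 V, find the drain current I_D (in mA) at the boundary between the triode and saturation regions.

At the boundary V_DS = V_ov = V_GS − V_th = 3.56 − 1.2 = 2.36 V.
I_D = ½ k_n V_ov² = 0.5 × 1.59 × 2.36² = 4.43 mA.

I_D = 4.43 mA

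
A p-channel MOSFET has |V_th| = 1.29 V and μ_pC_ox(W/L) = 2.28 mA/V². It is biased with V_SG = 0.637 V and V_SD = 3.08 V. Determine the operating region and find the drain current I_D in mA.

Cutoff; I_D = 0 mA

V_SG = 0.637 V < |V_th| = 1.29 V, so the transistor is in cutoff.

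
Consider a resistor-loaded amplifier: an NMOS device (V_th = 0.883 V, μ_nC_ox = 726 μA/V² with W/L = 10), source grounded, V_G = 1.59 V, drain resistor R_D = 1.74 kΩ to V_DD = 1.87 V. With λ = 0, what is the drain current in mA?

I_D = 0.949 mA

V_GS = V_G = 1.59 V, so V_ov = 1.59 − 0.883 = 0.707 V.
k_n = μ_nC_ox · (W/L) = 7.26 mA/V².
Assume saturation: I_D = ½ k_n V_ov² = 0.5 × 7.26 × 0.707² = 1.81 mA, giving V_DS = V_DD − I_D R_D = 1.87 − 1.81 × 1.74 = -1.29 V.
But -1.29 V < V_ov = 0.707 V, so the device is actually in triode.
In triode I_D = k_n[V_ov V_DS − ½ V_DS²] and I_D = (V_DD − V_DS)/R_D. Equating: 6.32 V_DS² − 9.931 V_DS + 1.87 = 0, giving V_DS = 0.219 V (the root below V_ov).
I_D = (1.87 − 0.219) / 1.74 = 0.949 mA.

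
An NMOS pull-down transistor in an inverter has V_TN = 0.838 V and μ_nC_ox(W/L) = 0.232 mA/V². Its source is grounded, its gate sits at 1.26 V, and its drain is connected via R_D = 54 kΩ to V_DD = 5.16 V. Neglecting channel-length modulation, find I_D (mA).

V_GS = V_G = 1.26 V, so V_ov = 1.26 − 0.838 = 0.422 V.
Assume saturation: I_D = ½ k_n V_ov² = 0.5 × 0.232 × 0.422² = 0.0207 mA, giving V_DS = V_DD − I_D R_D = 5.16 − 0.0207 × 54 = 4.04 V.
V_DS = 4.04 V ≥ V_ov = 0.422 V, confirming saturation.

I_D = 0.0207 mA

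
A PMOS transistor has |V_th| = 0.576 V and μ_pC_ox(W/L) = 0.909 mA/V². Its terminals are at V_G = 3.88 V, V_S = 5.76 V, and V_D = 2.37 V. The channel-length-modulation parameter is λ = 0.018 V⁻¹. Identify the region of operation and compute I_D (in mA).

Saturation; I_D = 0.820 mA

V_SG = V_S − V_G = 5.76 − 3.88 = 1.88 V; V_SD = V_S − V_D = 5.76 − 2.37 = 3.39 V.
V_ov = V_SG − |V_th| = 1.88 − 0.576 = 1.3 V.
Since V_SD = 3.39 V ≥ V_ov = 1.3 V, the device is in saturation.
I_D = ½ k_p V_ov² (1 + λ V_SD) = 0.5 × 0.909 × 1.3² × (1 + 0.018 × 3.39) = 0.82 mA.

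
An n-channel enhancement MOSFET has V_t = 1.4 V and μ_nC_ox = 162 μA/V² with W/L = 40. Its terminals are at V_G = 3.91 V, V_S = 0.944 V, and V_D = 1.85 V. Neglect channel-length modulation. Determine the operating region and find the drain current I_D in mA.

Triode; I_D = 6.53 mA

V_GS = V_G − V_S = 3.91 − 0.944 = 2.97 V; V_DS = V_D − V_S = 1.85 − 0.944 = 0.906 V.
k_n = μ_nC_ox · (W/L) = 6.48 mA/V².
V_ov = V_GS − V_t = 2.97 − 1.4 = 1.57 V.
Since V_DS = 0.906 V < V_ov = 1.57 V, the device is in the triode region.
I_D = k_n [V_ov · V_DS − ½ V_DS²] = 6.48 × [1.57 × 0.906 − 0.5 × 0.906²] = 6.53 mA.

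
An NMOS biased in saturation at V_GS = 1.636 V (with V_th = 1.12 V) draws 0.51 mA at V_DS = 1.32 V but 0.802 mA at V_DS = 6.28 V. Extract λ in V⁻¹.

λ = 0.136 V⁻¹

With V_GS fixed, I_D ∝ (1 + λ V_DS) in saturation, so I_D2/I_D1 = (1 + λ V_DS2)/(1 + λ V_DS1).
0.802/0.51 = 1.573 = (1 + 6.28 λ)/(1 + 1.32 λ).
Solving: λ (I_D1 V_DS2 − I_D2 V_DS1) = I_D2 − I_D1, so λ = (0.802 − 0.51) / (0.51 × 6.28 − 0.802 × 1.32) = 0.292 / 2.14 = 0.136 V⁻¹.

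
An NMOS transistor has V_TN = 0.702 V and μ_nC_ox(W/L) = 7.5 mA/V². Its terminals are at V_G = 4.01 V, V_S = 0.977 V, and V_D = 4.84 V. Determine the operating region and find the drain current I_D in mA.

Saturation; I_D = 20.4 mA

V_GS = V_G − V_S = 4.01 − 0.977 = 3.03 V; V_DS = V_D − V_S = 4.84 − 0.977 = 3.86 V.
V_ov = V_GS − V_TN = 3.03 − 0.702 = 2.33 V.
Since V_DS = 3.86 V ≥ V_ov = 2.33 V, the device is in saturation.
I_D = ½ k_n V_ov² = 0.5 × 7.5 × 2.33² = 20.4 mA.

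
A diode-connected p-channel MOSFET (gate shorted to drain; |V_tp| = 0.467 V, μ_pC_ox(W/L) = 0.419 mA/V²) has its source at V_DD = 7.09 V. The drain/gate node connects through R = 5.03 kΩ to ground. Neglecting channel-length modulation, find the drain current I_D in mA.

With gate tied to drain, V_SG = V_SD ≥ V_SG − |V_tp|, so the device is in saturation.
KCL at the drain: ½ k_p (V_SG − |V_tp|)² = (V_DD − V_SG)/R.
Let x = V_SG − 0.467. Then 1.05 x² + x − 6.623 = 0, giving x = 2.08 V (positive root), so V_SG = 2.54 V.
I_D = (V_DD − V_SG)/R = (7.09 − 2.54) / 5.03 = 0.904 mA.

I_D = 0.904 mA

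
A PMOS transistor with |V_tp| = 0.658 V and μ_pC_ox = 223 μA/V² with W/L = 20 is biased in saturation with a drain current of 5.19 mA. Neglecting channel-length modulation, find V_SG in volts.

k_p = μ_pC_ox · (W/L) = 4.46 mA/V².
In saturation I_D = ½ k_p (V_SG − |V_tp|)², so V_SG − |V_tp| = √(2 I_D / k_p) = √(2 × 5.19 / 4.46) = 1.53 V.
V_SG = 0.658 + 1.53 = 2.18 V.

V_SG = 2.18 V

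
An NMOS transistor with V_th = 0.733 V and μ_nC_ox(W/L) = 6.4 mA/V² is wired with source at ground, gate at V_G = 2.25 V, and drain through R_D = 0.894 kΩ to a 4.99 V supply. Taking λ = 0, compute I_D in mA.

I_D = 4.87 mA

V_GS = V_G = 2.25 V, so V_ov = 2.25 − 0.733 = 1.52 V.
Assume saturation: I_D = ½ k_n V_ov² = 0.5 × 6.4 × 1.52² = 7.36 mA, giving V_DS = V_DD − I_D R_D = 4.99 − 7.36 × 0.894 = -1.59 V.
But -1.59 V < V_ov = 1.52 V, so the device is actually in triode.
In triode I_D = k_n[V_ov V_DS − ½ V_DS²] and I_D = (V_DD − V_DS)/R_D. Equating: 2.86 V_DS² − 9.68 V_DS + 4.99 = 0, giving V_DS = 0.634 V (the root below V_ov).
I_D = (4.99 − 0.634) / 0.894 = 4.87 mA.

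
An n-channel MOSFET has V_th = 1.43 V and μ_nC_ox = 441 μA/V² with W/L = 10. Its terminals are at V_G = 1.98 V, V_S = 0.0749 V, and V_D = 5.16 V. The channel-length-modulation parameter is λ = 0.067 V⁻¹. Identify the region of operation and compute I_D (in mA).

V_GS = V_G − V_S = 1.98 − 0.0749 = 1.91 V; V_DS = V_D − V_S = 5.16 − 0.0749 = 5.09 V.
k_n = μ_nC_ox · (W/L) = 4.41 mA/V².
V_ov = V_GS − V_th = 1.91 − 1.43 = 0.475 V.
Since V_DS = 5.09 V ≥ V_ov = 0.475 V, the device is in saturation.
I_D = ½ k_n V_ov² (1 + λ V_DS) = 0.5 × 4.41 × 0.475² × (1 + 0.067 × 5.09) = 0.667 mA.

Saturation; I_D = 0.667 mA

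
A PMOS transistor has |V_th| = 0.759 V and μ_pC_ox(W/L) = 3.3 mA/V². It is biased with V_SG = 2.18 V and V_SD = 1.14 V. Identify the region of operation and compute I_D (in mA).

V_ov = V_SG − |V_th| = 2.18 − 0.759 = 1.42 V.
Since V_SD = 1.14 V < V_ov = 1.42 V, the device is in the triode region.
I_D = k_p [V_ov · V_SD − ½ V_SD²] = 3.3 × [1.42 × 1.14 − 0.5 × 1.14²] = 3.2 mA.

Triode; I_D = 3.20 mA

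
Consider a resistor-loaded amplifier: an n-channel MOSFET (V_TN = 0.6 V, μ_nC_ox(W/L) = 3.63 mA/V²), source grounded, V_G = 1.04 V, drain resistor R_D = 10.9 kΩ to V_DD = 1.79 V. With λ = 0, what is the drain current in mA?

I_D = 0.154 mA

V_GS = V_G = 1.04 V, so V_ov = 1.04 − 0.6 = 0.44 V.
Assume saturation: I_D = ½ k_n V_ov² = 0.5 × 3.63 × 0.44² = 0.351 mA, giving V_DS = V_DD − I_D R_D = 1.79 − 0.351 × 10.9 = -2.04 V.
But -2.04 V < V_ov = 0.44 V, so the device is actually in triode.
In triode I_D = k_n[V_ov V_DS − ½ V_DS²] and I_D = (V_DD − V_DS)/R_D. Equating: 19.8 V_DS² − 18.41 V_DS + 1.79 = 0, giving V_DS = 0.11 V (the root below V_ov).
I_D = (1.79 − 0.11) / 10.9 = 0.154 mA.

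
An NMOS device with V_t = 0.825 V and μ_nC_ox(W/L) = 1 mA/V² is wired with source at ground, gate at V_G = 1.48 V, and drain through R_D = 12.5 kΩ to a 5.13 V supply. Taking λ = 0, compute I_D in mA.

I_D = 0.215 mA

V_GS = V_G = 1.48 V, so V_ov = 1.48 − 0.825 = 0.655 V.
Assume saturation: I_D = ½ k_n V_ov² = 0.5 × 1 × 0.655² = 0.215 mA, giving V_DS = V_DD − I_D R_D = 5.13 − 0.215 × 12.5 = 2.45 V.
V_DS = 2.45 V ≥ V_ov = 0.655 V, confirming saturation.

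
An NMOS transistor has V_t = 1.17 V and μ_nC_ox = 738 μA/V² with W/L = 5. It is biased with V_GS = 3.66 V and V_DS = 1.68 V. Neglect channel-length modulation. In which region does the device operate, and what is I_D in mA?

Triode; I_D = 10.2 mA

k_n = μ_nC_ox · (W/L) = 3.69 mA/V².
V_ov = V_GS − V_t = 3.66 − 1.17 = 2.49 V.
Since V_DS = 1.68 V < V_ov = 2.49 V, the device is in the triode region.
I_D = k_n [V_ov · V_DS − ½ V_DS²] = 3.69 × [2.49 × 1.68 − 0.5 × 1.68²] = 10.2 mA.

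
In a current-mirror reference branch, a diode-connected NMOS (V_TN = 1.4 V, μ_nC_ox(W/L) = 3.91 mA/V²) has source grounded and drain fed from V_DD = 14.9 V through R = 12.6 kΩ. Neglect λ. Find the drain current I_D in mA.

I_D = 1.01 mA

With gate tied to drain, V_GS = V_DS ≥ V_GS − V_TN, so the device is in saturation.
KCL at the drain: ½ k_n (V_GS − V_TN)² = (V_DD − V_GS)/R.
Let x = V_GS − 1.4. Then 24.6 x² + x − 13.5 = 0, giving x = 0.72 V (positive root), so V_GS = 2.12 V.
I_D = (V_DD − V_GS)/R = (14.9 − 2.12) / 12.6 = 1.01 mA.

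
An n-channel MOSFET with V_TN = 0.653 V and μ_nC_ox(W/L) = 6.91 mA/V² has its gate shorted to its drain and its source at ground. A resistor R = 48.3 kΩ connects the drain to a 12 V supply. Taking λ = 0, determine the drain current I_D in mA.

I_D = 0.230 mA

With gate tied to drain, V_GS = V_DS ≥ V_GS − V_TN, so the device is in saturation.
KCL at the drain: ½ k_n (V_GS − V_TN)² = (V_DD − V_GS)/R.
Let x = V_GS − 0.653. Then 167 x² + x − 11.35 = 0, giving x = 0.258 V (positive root), so V_GS = 0.911 V.
I_D = (V_DD − V_GS)/R = (12 − 0.911) / 48.3 = 0.23 mA.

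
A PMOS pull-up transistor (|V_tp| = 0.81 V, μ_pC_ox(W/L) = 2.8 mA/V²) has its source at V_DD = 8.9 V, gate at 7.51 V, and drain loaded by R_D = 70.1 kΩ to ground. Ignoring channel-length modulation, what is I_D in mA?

V_SG = V_DD − V_G = 8.9 − 7.51 = 1.39 V, so V_ov = 1.39 − 0.81 = 0.58 V.
Assume saturation: I_D = ½ k_p V_ov² = 0.5 × 2.8 × 0.58² = 0.471 mA, giving V_SD = V_DD − I_D R_D = 8.9 − 0.471 × 70.1 = -24.1 V.
But -24.1 V < V_ov = 0.58 V, so the device is actually in triode.
In triode I_D = k_p[V_ov V_SD − ½ V_SD²] and I_D = (V_DD − V_SD)/R_D. Equating: 98.1 V_SD² − 114.8 V_SD + 8.9 = 0, giving V_SD = 0.0834 V (the root below V_ov).
I_D = (8.9 − 0.0834) / 70.1 = 0.126 mA.

I_D = 0.126 mA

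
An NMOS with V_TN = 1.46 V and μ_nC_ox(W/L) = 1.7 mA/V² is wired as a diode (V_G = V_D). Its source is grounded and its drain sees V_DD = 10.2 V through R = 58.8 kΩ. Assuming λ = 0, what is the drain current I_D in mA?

I_D = 0.142 mA

With gate tied to drain, V_GS = V_DS ≥ V_GS − V_TN, so the device is in saturation.
KCL at the drain: ½ k_n (V_GS − V_TN)² = (V_DD − V_GS)/R.
Let x = V_GS − 1.46. Then 50 x² + x − 8.74 = 0, giving x = 0.408 V (positive root), so V_GS = 1.87 V.
I_D = (V_DD − V_GS)/R = (10.2 − 1.87) / 58.8 = 0.142 mA.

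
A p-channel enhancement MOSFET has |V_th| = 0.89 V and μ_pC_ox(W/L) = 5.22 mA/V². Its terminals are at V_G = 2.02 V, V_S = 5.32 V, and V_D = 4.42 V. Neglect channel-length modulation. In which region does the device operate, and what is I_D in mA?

Triode; I_D = 9.21 mA

V_SG = V_S − V_G = 5.32 − 2.02 = 3.3 V; V_SD = V_S − V_D = 5.32 − 4.42 = 0.9 V.
V_ov = V_SG − |V_th| = 3.3 − 0.89 = 2.41 V.
Since V_SD = 0.9 V < V_ov = 2.41 V, the device is in the triode region.
I_D = k_p [V_ov · V_SD − ½ V_SD²] = 5.22 × [2.41 × 0.9 − 0.5 × 0.9²] = 9.21 mA.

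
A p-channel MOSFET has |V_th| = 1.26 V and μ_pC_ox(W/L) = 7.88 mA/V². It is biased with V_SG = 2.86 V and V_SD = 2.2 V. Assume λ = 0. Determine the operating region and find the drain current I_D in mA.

Saturation; I_D = 10.1 mA

V_ov = V_SG − |V_th| = 2.86 − 1.26 = 1.6 V.
Since V_SD = 2.2 V ≥ V_ov = 1.6 V, the device is in saturation.
I_D = ½ k_p V_ov² = 0.5 × 7.88 × 1.6² = 10.1 mA.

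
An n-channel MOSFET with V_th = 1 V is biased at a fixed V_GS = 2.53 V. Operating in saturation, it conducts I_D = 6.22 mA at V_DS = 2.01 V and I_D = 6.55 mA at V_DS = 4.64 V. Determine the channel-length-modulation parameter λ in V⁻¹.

With V_GS fixed, I_D ∝ (1 + λ V_DS) in saturation, so I_D2/I_D1 = (1 + λ V_DS2)/(1 + λ V_DS1).
6.55/6.22 = 1.053 = (1 + 4.64 λ)/(1 + 2.01 λ).
Solving: λ (I_D1 V_DS2 − I_D2 V_DS1) = I_D2 − I_D1, so λ = (6.55 − 6.22) / (6.22 × 4.64 − 6.55 × 2.01) = 0.33 / 15.7 = 0.021 V⁻¹.

λ = 0.0210 V⁻¹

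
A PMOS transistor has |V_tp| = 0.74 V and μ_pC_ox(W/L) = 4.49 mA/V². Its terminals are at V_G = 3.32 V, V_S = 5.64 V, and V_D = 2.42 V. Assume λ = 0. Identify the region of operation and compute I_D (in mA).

Saturation; I_D = 5.60 mA

V_SG = V_S − V_G = 5.64 − 3.32 = 2.32 V; V_SD = V_S − V_D = 5.64 − 2.42 = 3.22 V.
V_ov = V_SG − |V_tp| = 2.32 − 0.74 = 1.58 V.
Since V_SD = 3.22 V ≥ V_ov = 1.58 V, the device is in saturation.
I_D = ½ k_p V_ov² = 0.5 × 4.49 × 1.58² = 5.6 mA.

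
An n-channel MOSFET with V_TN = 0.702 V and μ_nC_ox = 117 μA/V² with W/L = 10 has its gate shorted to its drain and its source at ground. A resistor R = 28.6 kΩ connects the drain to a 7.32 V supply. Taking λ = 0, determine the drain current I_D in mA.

I_D = 0.210 mA

With gate tied to drain, V_GS = V_DS ≥ V_GS − V_TN, so the device is in saturation.
k_n = μ_nC_ox · (W/L) = 1.17 mA/V².
KCL at the drain: ½ k_n (V_GS − V_TN)² = (V_DD − V_GS)/R.
Let x = V_GS − 0.702. Then 16.7 x² + x − 6.618 = 0, giving x = 0.6 V (positive root), so V_GS = 1.3 V.
I_D = (V_DD − V_GS)/R = (7.32 − 1.3) / 28.6 = 0.21 mA.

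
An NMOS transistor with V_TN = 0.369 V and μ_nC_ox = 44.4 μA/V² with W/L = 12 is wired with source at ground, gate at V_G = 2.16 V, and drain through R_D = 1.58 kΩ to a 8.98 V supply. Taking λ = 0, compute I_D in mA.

V_GS = V_G = 2.16 V, so V_ov = 2.16 − 0.369 = 1.79 V.
k_n = μ_nC_ox · (W/L) = 0.5328 mA/V².
Assume saturation: I_D = ½ k_n V_ov² = 0.5 × 0.5328 × 1.79² = 0.855 mA, giving V_DS = V_DD − I_D R_D = 8.98 − 0.855 × 1.58 = 7.63 V.
V_DS = 7.63 V ≥ V_ov = 1.79 V, confirming saturation.

I_D = 0.855 mA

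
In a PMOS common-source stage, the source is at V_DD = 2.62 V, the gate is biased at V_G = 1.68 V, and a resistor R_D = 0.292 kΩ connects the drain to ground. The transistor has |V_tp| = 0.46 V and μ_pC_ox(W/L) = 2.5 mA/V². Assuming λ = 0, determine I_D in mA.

I_D = 0.288 mA

V_SG = V_DD − V_G = 2.62 − 1.68 = 0.94 V, so V_ov = 0.94 − 0.46 = 0.48 V.
Assume saturation: I_D = ½ k_p V_ov² = 0.5 × 2.5 × 0.48² = 0.288 mA, giving V_SD = V_DD − I_D R_D = 2.62 − 0.288 × 0.292 = 2.54 V.
V_SD = 2.54 V ≥ V_ov = 0.48 V, confirming saturation.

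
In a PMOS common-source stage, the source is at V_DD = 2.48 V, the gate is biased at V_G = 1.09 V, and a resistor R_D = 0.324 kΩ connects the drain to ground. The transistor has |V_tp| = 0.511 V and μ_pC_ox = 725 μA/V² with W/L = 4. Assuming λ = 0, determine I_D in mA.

V_SG = V_DD − V_G = 2.48 − 1.09 = 1.39 V, so V_ov = 1.39 − 0.511 = 0.879 V.
k_p = μ_pC_ox · (W/L) = 2.9 mA/V².
Assume saturation: I_D = ½ k_p V_ov² = 0.5 × 2.9 × 0.879² = 1.12 mA, giving V_SD = V_DD − I_D R_D = 2.48 − 1.12 × 0.324 = 2.12 V.
V_SD = 2.12 V ≥ V_ov = 0.879 V, confirming saturation.

I_D = 1.12 mA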